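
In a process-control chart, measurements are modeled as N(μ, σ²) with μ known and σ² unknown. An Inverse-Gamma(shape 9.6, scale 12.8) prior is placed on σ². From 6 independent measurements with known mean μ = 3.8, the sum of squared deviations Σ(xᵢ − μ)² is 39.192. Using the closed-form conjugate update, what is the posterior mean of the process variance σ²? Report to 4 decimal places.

With known mean μ and an Inverse-Gamma(α, β) prior on σ², the Normal likelihood is conjugate: posterior is Inv-Gamma(α + n/2, β + Σ(xᵢ−μ)²/2).
Posterior: Inv-Gamma(9.6 + 6/2, 12.8 + 39.192/2) = Inv-Gamma(12.60, 32.3960).
E[σ²|data] = β/(α−1) = 32.3960/11.60 = 2.7928.

2.7928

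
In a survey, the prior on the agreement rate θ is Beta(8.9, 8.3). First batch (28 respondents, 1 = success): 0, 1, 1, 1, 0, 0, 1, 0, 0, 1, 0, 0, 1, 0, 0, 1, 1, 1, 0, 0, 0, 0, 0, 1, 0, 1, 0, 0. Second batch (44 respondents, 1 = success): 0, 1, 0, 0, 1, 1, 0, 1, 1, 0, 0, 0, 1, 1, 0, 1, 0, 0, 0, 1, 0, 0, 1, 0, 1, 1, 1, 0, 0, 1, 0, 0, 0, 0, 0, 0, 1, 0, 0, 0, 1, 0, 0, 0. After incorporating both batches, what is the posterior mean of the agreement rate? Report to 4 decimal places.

The Beta prior is conjugate to a Binomial/Bernoulli likelihood; the update adds successes to α and failures to β.
After batch 1: Beta(8.9+11, 8.3+17) = Beta(19.9, 25.3).
After batch 2: Beta(19.9+16, 25.3+28) = Beta(35.9, 53.3).
Posterior mean = α/(α+β) = 35.9/89.2 = 0.4025.

0.4025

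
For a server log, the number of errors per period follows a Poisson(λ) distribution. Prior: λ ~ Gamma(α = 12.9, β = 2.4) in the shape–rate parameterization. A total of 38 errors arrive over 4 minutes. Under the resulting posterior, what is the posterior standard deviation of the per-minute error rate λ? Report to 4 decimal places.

With a Gamma(shape α, rate β) prior, the Poisson likelihood is conjugate: the posterior is Gamma(α + ΣXᵢ, β + n).
Posterior: Gamma(α+S, β+n) = Gamma(12.9+38, 2.4+4) = Gamma(50.9, 6.4).
SD = √α/β = √50.9/6.4 = 1.1148.

1.1148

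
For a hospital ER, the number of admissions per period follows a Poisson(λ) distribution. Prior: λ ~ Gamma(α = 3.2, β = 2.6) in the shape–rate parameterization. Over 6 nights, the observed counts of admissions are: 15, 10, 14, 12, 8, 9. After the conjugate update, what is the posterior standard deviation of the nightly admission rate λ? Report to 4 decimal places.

With a Gamma(shape α, rate β) prior, the Poisson likelihood is conjugate: the posterior is Gamma(α + ΣXᵢ, β + n).
Sum of counts S = 68 over n = 6 nights.
Posterior: Gamma(α+S, β+n) = Gamma(3.2+68, 2.6+6) = Gamma(71.2, 8.6).
SD = √α/β = √71.2/8.6 = 0.9812.

0.9812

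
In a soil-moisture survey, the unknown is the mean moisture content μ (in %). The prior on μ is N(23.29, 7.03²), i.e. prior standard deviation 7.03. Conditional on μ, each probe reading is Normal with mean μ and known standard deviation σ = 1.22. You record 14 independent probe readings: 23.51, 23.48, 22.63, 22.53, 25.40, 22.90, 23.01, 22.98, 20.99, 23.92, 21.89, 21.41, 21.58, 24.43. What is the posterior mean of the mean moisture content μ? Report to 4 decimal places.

22.9051

For Normal data with known variance σ², a Normal(μ₀, σ₀²) prior on μ is conjugate. Posterior precision = 1/σ₀² + n/σ²; posterior mean is the precision-weighted average of μ₀ and x̄.
Σxᵢ = 23.51 + 23.48 + 22.63 + 22.53 + 25.40 + 22.90 + 23.01 + 22.98 + 20.99 + 23.92 + 21.89 + 21.41 + 21.58 + 24.43 = 320.66, so n·x̄ = 320.66.
σ₀² = 7.03² = 49.4209, σ² = 1.22² = 1.4884; σ² + n·σ₀² = 1.4884 + 14·49.4209 = 693.381.
Posterior mean = (μ₀/σ₀² + n·x̄/σ²)/(1/σ₀² + n/σ²) = (σ²·μ₀ + σ₀²·n·x̄)/(σ² + n·σ₀²) = (1.4884·23.29 + 49.4209·320.66)/693.381 = 15881.97063/693.381 = 22.9051.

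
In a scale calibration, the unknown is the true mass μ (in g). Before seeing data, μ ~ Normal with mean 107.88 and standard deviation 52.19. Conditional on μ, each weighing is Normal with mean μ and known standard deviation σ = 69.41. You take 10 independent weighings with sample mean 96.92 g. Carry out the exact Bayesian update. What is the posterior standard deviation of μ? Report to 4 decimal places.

For Normal data with known variance σ², a Normal(μ₀, σ₀²) prior on μ is conjugate. Posterior precision = 1/σ₀² + n/σ²; posterior mean is the precision-weighted average of μ₀ and x̄.
σ₀² = 52.19² = 2723.7961, σ² = 69.41² = 4817.7481; σ² + n·σ₀² = 4817.7481 + 10·2723.7961 = 32055.7091.
Posterior precision = 1/σ₀² + n/σ² = 1/2723.7961 + 10/4817.7481 = (σ² + n·σ₀²)/(σ₀²σ²) = 32055.7091/(2723.7961·4817.7481); posterior variance σₙ² = σ₀²σ²/(σ² + n·σ₀²) = 2723.7961·4817.7481/32055.7091 = 409.367437.
Posterior SD = √σₙ² = √(2723.7961·4817.7481/32055.7091) = 20.2328.

20.2328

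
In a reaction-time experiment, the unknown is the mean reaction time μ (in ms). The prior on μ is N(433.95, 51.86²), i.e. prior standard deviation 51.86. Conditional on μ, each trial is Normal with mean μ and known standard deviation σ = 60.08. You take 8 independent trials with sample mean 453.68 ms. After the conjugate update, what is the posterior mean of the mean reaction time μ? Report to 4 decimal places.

For Normal data with known variance σ², a Normal(μ₀, σ₀²) prior on μ is conjugate. Posterior precision = 1/σ₀² + n/σ²; posterior mean is the precision-weighted average of μ₀ and x̄.
n·x̄ = 8·453.68 = 3629.44.
σ₀² = 51.86² = 2689.4596, σ² = 60.08² = 3609.6064; σ² + n·σ₀² = 3609.6064 + 8·2689.4596 = 25125.2832.
Posterior mean = (μ₀/σ₀² + n·x̄/σ²)/(1/σ₀² + n/σ²) = (σ²·μ₀ + σ₀²·n·x̄)/(σ² + n·σ₀²) = (3609.6064·433.95 + 2689.4596·3629.44)/25125.2832 = 11327620.947904/25125.2832 = 450.8455.

450.8455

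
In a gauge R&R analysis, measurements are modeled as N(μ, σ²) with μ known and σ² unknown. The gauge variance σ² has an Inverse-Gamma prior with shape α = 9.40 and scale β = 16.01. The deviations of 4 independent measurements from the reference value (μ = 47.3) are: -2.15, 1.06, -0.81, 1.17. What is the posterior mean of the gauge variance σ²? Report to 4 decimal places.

With known mean μ and an Inverse-Gamma(α, β) prior on σ², the Normal likelihood is conjugate: posterior is Inv-Gamma(α + n/2, β + Σ(xᵢ−μ)²/2).
Σ(xᵢ−μ)² = (-2.15)² + (1.06)² + (-0.81)² + (1.17)² = 7.7711.
Posterior: Inv-Gamma(9.40 + 4/2, 16.01 + 7.7711/2) = Inv-Gamma(11.40, 19.89555).
E[σ²|data] = β/(α−1) = 19.89555/10.40 = 1.9130.

1.9130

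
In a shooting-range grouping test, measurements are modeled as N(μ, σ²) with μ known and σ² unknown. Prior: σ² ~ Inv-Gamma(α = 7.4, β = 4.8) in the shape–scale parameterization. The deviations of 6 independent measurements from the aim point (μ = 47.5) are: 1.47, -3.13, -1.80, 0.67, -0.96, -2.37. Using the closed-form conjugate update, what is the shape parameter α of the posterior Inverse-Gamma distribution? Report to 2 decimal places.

10.40

With known mean μ and an Inverse-Gamma(α, β) prior on σ², the Normal likelihood is conjugate: posterior is Inv-Gamma(α + n/2, β + Σ(xᵢ−μ)²/2).
Σ(xᵢ−μ)² = (1.47)² + (-3.13)² + (-1.80)² + (0.67)² + (-0.96)² + (-2.37)² = 22.1852.
Posterior: Inv-Gamma(7.4 + 6/2, 4.8 + 22.1852/2) = Inv-Gamma(10.40, 15.89260).
Posterior α = 10.40.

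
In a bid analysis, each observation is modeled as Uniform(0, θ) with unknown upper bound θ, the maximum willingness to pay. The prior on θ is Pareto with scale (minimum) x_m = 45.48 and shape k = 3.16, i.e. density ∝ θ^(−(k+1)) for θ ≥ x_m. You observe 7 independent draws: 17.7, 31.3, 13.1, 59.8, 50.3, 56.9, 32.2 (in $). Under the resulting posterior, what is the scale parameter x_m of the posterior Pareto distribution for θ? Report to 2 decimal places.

A Pareto(scale x_m, shape k) prior on the upper bound θ of Uniform(0, θ) is conjugate: posterior is Pareto(max(x_m, max xᵢ), k + n).
Sample maximum = 59.8; prior scale x_m = 45.48 → posterior scale = max = 59.80.
Posterior shape = 3.16 + 7 = 10.16.
Posterior scale x_m = 59.80.

59.80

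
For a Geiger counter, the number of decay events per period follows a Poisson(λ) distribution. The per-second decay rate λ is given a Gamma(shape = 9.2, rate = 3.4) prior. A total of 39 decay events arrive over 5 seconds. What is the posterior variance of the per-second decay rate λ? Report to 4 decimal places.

With a Gamma(shape α, rate β) prior, the Poisson likelihood is conjugate: the posterior is Gamma(α + ΣXᵢ, β + n).
Posterior: Gamma(α+S, β+n) = Gamma(9.2+39, 3.4+5) = Gamma(48.2, 8.4).
Var = α/β² = 48.2/8.4² = 0.6831.

0.6831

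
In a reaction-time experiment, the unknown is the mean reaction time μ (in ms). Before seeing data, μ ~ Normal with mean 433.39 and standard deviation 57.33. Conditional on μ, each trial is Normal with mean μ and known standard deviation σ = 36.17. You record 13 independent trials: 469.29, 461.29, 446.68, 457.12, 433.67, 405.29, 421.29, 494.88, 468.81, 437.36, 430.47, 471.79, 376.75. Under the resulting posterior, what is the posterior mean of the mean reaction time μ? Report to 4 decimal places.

For Normal data with known variance σ², a Normal(μ₀, σ₀²) prior on μ is conjugate. Posterior precision = 1/σ₀² + n/σ²; posterior mean is the precision-weighted average of μ₀ and x̄.
Σxᵢ = 469.29 + 461.29 + 446.68 + 457.12 + 433.67 + 405.29 + 421.29 + 494.88 + 468.81 + 437.36 + 430.47 + 471.79 + 376.75 = 5774.69, so n·x̄ = 5774.69.
σ₀² = 57.33² = 3286.7289, σ² = 36.17² = 1308.2689; σ² + n·σ₀² = 1308.2689 + 13·3286.7289 = 44035.7446.
Posterior mean = (μ₀/σ₀² + n·x̄/σ²)/(1/σ₀² + n/σ²) = (σ²·μ₀ + σ₀²·n·x̄)/(σ² + n·σ₀²) = (1308.2689·433.39 + 3286.7289·5774.69)/44035.7446 = 19546831.170112/44035.7446 = 443.8856.

443.8856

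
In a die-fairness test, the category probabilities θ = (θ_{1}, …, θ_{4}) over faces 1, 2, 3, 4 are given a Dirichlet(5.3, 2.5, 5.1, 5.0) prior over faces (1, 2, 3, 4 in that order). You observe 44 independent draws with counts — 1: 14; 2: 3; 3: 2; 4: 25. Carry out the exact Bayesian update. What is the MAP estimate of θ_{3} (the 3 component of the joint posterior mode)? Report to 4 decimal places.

0.1054

The Dirichlet prior is conjugate to the Multinomial likelihood: each posterior αⱼ = prior αⱼ + observed count nⱼ.
Posterior concentration: (19.3, 5.5, 7.1, 30.0), total = 61.9.
Joint mode component: (α_{3}−1)/(Σα−K) = 6.1/57.9 = 0.1054.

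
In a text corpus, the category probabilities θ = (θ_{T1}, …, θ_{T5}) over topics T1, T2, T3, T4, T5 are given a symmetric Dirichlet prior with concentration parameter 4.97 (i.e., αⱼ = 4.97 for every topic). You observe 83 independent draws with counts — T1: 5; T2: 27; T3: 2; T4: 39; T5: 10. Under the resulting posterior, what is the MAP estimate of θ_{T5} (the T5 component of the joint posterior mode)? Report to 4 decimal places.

The Dirichlet prior is conjugate to the Multinomial likelihood: each posterior αⱼ = prior αⱼ + observed count nⱼ.
Posterior concentration: (9.97, 31.97, 6.97, 43.97, 14.97), total = 107.85.
Joint mode component: (α_{T5}−1)/(Σα−K) = 13.97/102.85 = 0.1358.

0.1358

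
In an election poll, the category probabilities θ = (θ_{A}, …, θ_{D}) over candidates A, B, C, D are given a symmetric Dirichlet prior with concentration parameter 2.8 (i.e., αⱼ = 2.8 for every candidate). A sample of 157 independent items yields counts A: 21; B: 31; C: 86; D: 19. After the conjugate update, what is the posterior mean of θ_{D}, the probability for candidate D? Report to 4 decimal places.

The Dirichlet prior is conjugate to the Multinomial likelihood: each posterior αⱼ = prior αⱼ + observed count nⱼ.
Posterior concentration: (23.8, 33.8, 88.8, 21.8), total = 168.2.
E[θ_{D}|data] = α_{D}/Σα = 21.8/168.2 = 0.1296.

0.1296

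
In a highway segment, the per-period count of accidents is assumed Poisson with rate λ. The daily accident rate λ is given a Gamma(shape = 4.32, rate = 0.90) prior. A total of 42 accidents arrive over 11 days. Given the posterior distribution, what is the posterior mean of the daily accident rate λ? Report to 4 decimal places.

3.8924

With a Gamma(shape α, rate β) prior, the Poisson likelihood is conjugate: the posterior is Gamma(α + ΣXᵢ, β + n).
Posterior: Gamma(α+S, β+n) = Gamma(4.32+42, 0.90+11) = Gamma(46.32, 11.90).
Posterior mean = α/β = 46.32/11.90 = 3.8924.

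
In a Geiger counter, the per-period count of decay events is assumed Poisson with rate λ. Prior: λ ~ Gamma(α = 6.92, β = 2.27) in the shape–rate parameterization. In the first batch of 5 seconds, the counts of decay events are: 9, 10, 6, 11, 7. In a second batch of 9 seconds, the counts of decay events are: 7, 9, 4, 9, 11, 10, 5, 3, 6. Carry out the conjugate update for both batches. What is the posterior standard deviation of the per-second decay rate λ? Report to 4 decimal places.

0.6560

With a Gamma(shape α, rate β) prior, the Poisson likelihood is conjugate: the posterior is Gamma(α + ΣXᵢ, β + n).
Batch 1: sum of counts S = 43 over n = 5 seconds.
After batch 1: Gamma(α+S, β+n) = Gamma(6.92+43, 2.27+5) = Gamma(49.92, 7.27).
Batch 2: sum of counts S = 64 over n = 9 seconds.
After batch 2: Gamma(α+S, β+n) = Gamma(49.92+64, 7.27+9) = Gamma(113.92, 16.27).
SD = √α/β = √113.92/16.27 = 0.6560.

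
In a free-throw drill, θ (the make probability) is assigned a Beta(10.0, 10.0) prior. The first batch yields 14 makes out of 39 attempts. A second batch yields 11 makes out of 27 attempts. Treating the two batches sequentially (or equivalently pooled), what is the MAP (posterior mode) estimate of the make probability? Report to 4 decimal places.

The Beta prior is conjugate to a Binomial/Bernoulli likelihood; the update adds successes to α and failures to β.
After batch 1: Beta(10.0+14, 10.0+25) = Beta(24.0, 35.0).
After batch 2: Beta(24.0+11, 35.0+16) = Beta(35.0, 51.0).
Mode of Beta(a,b) for a,b>1 is (a−1)/(a+b−2) = 34.0/84.0 = 0.4048.

0.4048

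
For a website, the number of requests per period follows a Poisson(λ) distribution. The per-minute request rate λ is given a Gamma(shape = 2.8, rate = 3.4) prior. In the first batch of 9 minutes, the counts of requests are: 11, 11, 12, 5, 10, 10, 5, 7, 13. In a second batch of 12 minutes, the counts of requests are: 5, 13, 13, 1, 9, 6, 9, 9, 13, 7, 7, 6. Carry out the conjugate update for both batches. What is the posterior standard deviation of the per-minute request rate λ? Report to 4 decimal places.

With a Gamma(shape α, rate β) prior, the Poisson likelihood is conjugate: the posterior is Gamma(α + ΣXᵢ, β + n).
Batch 1: sum of counts S = 84 over n = 9 minutes.
After batch 1: Gamma(α+S, β+n) = Gamma(2.8+84, 3.4+9) = Gamma(86.8, 12.4).
Batch 2: sum of counts S = 98 over n = 12 minutes.
After batch 2: Gamma(α+S, β+n) = Gamma(86.8+98, 12.4+12) = Gamma(184.8, 24.4).
SD = √α/β = √184.8/24.4 = 0.5571.

0.5571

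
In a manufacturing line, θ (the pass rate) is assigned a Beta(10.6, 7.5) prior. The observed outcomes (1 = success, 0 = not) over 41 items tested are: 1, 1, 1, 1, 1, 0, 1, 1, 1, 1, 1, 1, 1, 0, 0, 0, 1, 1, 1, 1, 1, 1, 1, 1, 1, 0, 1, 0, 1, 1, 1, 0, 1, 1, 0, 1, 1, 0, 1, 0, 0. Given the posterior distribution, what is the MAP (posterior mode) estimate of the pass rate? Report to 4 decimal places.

The Beta prior is conjugate to a Binomial/Bernoulli likelihood; the update adds successes to α and failures to β.
Posterior: Beta(α+k, β+n−k) = Beta(10.6+30, 7.5+11) = Beta(40.6, 18.5).
Mode of Beta(a,b) for a,b>1 is (a−1)/(a+b−2) = 39.6/57.1 = 0.6935.

0.6935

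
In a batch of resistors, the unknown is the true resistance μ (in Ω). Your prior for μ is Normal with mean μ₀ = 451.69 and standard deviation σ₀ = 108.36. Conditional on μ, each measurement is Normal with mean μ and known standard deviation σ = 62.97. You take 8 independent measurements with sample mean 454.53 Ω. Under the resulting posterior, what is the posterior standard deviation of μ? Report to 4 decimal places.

21.8077

For Normal data with known variance σ², a Normal(μ₀, σ₀²) prior on μ is conjugate. Posterior precision = 1/σ₀² + n/σ²; posterior mean is the precision-weighted average of μ₀ and x̄.
σ₀² = 108.36² = 11741.8896, σ² = 62.97² = 3965.2209; σ² + n·σ₀² = 3965.2209 + 8·11741.8896 = 97900.3377.
Posterior precision = 1/σ₀² + n/σ² = 1/11741.8896 + 8/3965.2209 = (σ² + n·σ₀²)/(σ₀²σ²) = 97900.3377/(11741.8896·3965.2209); posterior variance σₙ² = σ₀²σ²/(σ² + n·σ₀²) = 11741.8896·3965.2209/97900.3377 = 475.577379.
Posterior SD = √σₙ² = √(11741.8896·3965.2209/97900.3377) = 21.8077.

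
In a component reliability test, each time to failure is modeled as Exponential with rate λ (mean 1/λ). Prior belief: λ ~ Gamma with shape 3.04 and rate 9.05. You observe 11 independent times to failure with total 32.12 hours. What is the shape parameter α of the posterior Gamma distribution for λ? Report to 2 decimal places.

14.04

With a Gamma(shape α, rate β) prior on the exponential rate λ, the posterior after n observations with total T = Σxᵢ is Gamma(α+n, β+T).
Posterior: Gamma(3.04+11, 9.05+32.12) = Gamma(14.04, 41.17).
Posterior α = 14.04.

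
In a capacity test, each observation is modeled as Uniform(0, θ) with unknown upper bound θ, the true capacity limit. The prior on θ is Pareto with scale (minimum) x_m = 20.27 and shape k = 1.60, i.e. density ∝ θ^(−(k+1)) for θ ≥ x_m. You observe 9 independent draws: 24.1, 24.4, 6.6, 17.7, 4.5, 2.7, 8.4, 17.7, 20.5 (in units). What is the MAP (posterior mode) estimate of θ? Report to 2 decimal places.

24.40

A Pareto(scale x_m, shape k) prior on the upper bound θ of Uniform(0, θ) is conjugate: posterior is Pareto(max(x_m, max xᵢ), k + n).
Sample maximum = 24.4; prior scale x_m = 20.27 → posterior scale = max = 24.40.
Posterior shape = 1.60 + 9 = 10.60.
The Pareto density is decreasing on [x_m, ∞), so the mode is x_m = 24.40.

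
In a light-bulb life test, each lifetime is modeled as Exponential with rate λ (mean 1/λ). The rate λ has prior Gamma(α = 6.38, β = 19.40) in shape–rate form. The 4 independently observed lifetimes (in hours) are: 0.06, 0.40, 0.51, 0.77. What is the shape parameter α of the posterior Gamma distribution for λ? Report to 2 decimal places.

With a Gamma(shape α, rate β) prior on the exponential rate λ, the posterior after n observations with total T = Σxᵢ is Gamma(α+n, β+T).
Sum of observations T = 1.74 hours; n = 4.
Posterior: Gamma(6.38+4, 19.40+1.74) = Gamma(10.38, 21.14).
Posterior α = 10.38.

10.38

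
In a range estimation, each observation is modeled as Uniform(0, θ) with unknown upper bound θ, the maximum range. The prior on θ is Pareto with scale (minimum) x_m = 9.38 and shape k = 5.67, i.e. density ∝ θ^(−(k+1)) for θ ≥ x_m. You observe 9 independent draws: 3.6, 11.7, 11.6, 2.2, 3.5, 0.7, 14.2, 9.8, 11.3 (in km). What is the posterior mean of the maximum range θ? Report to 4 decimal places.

15.2388

A Pareto(scale x_m, shape k) prior on the upper bound θ of Uniform(0, θ) is conjugate: posterior is Pareto(max(x_m, max xᵢ), k + n).
Sample maximum = 14.2; prior scale x_m = 9.38 → posterior scale = max = 14.20.
Posterior shape = 5.67 + 9 = 14.67.
E[θ|data] = k·x_m/(k−1) = 14.67·14.20/13.67 = 15.2388.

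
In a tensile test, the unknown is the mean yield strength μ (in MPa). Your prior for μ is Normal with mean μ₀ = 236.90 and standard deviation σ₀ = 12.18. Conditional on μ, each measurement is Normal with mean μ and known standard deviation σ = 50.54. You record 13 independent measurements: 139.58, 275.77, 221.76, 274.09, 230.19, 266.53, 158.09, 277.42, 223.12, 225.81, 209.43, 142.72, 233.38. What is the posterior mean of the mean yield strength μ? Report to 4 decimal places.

230.2215

For Normal data with known variance σ², a Normal(μ₀, σ₀²) prior on μ is conjugate. Posterior precision = 1/σ₀² + n/σ²; posterior mean is the precision-weighted average of μ₀ and x̄.
Σxᵢ = 139.58 + 275.77 + 221.76 + 274.09 + 230.19 + 266.53 + 158.09 + 277.42 + 223.12 + 225.81 + 209.43 + 142.72 + 233.38 = 2877.89, so n·x̄ = 2877.89.
σ₀² = 12.18² = 148.3524, σ² = 50.54² = 2554.2916; σ² + n·σ₀² = 2554.2916 + 13·148.3524 = 4482.8728.
Posterior mean = (μ₀/σ₀² + n·x̄/σ²)/(1/σ₀² + n/σ²) = (σ²·μ₀ + σ₀²·n·x̄)/(σ² + n·σ₀²) = (2554.2916·236.90 + 148.3524·2877.89)/4482.8728 = 1032053.568476/4482.8728 = 230.2215.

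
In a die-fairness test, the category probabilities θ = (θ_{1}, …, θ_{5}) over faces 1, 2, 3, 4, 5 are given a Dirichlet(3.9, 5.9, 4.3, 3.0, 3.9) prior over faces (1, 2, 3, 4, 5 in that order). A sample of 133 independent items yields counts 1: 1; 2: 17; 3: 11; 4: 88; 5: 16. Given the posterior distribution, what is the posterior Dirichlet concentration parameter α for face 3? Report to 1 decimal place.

15.3

The Dirichlet prior is conjugate to the Multinomial likelihood: each posterior αⱼ = prior αⱼ + observed count nⱼ.
Posterior concentration: (4.9, 22.9, 15.3, 91.0, 19.9), total = 154.0.
α_{3} = 4.3 + 11 = 15.3.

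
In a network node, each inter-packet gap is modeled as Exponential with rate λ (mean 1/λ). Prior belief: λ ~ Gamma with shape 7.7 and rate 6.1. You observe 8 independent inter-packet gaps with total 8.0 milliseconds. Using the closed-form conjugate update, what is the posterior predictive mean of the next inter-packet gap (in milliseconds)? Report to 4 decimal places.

With a Gamma(shape α, rate β) prior on the exponential rate λ, the posterior after n observations with total T = Σxᵢ is Gamma(α+n, β+T).
Posterior: Gamma(7.7+8, 6.1+8.0) = Gamma(15.7, 14.1).
The predictive distribution for the next observation is Lomax; its mean is β/(α−1) = 14.1/14.7 = 0.9592.

0.9592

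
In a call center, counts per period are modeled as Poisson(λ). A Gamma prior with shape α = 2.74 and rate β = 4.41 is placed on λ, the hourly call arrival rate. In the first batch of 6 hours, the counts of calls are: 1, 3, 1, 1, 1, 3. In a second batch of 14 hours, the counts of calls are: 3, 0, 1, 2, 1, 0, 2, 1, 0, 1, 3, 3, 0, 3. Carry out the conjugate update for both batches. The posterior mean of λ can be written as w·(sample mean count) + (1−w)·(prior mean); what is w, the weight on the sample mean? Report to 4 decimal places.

With a Gamma(shape α, rate β) prior, the Poisson likelihood is conjugate: the posterior is Gamma(α + ΣXᵢ, β + n).
Total number of hours: n = 6 + 14 = 20.
Posterior mean = (α₀+S)/(β₀+n) = [n/(β₀+n)]·(S/n) + [β₀/(β₀+n)]·(α₀/β₀), so only n and β₀ enter the weight.
Weight on data w = n/(β₀+n) = 20/(4.41+20) = 20/24.41 = 0.8193.

0.8193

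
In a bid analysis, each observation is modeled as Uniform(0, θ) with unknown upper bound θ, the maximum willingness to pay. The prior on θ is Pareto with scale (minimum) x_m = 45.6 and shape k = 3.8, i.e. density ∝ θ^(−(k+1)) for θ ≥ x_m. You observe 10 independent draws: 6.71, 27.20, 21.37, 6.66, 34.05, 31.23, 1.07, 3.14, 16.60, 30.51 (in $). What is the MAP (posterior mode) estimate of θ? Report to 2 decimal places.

A Pareto(scale x_m, shape k) prior on the upper bound θ of Uniform(0, θ) is conjugate: posterior is Pareto(max(x_m, max xᵢ), k + n).
Sample maximum = 34.05; prior scale x_m = 45.6 → posterior scale = max = 45.60.
Posterior shape = 3.8 + 10 = 13.8.
The Pareto density is decreasing on [x_m, ∞), so the mode is x_m = 45.60.

45.60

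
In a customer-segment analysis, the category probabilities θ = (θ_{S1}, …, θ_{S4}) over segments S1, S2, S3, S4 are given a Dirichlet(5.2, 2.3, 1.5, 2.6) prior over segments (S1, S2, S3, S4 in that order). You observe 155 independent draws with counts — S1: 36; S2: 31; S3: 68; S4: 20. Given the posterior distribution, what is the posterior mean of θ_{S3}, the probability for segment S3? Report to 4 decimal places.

0.4172

The Dirichlet prior is conjugate to the Multinomial likelihood: each posterior αⱼ = prior αⱼ + observed count nⱼ.
Posterior concentration: (41.2, 33.3, 69.5, 22.6), total = 166.6.
E[θ_{S3}|data] = α_{S3}/Σα = 69.5/166.6 = 0.4172.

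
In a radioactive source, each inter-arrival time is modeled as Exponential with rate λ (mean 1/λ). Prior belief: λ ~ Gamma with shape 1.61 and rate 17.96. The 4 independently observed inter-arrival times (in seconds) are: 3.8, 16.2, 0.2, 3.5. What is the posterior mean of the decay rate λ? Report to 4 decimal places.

With a Gamma(shape α, rate β) prior on the exponential rate λ, the posterior after n observations with total T = Σxᵢ is Gamma(α+n, β+T).
Sum of observations T = 23.7 seconds; n = 4.
Posterior: Gamma(1.61+4, 17.96+23.7) = Gamma(5.61, 41.66).
Posterior mean of λ = α/β = 5.61/41.66 = 0.1347.

0.1347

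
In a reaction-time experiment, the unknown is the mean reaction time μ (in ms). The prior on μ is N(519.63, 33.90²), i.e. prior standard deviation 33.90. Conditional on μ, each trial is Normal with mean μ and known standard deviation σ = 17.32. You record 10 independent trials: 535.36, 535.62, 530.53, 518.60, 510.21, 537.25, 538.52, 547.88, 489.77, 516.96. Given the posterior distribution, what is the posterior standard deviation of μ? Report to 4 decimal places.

5.4069

For Normal data with known variance σ², a Normal(μ₀, σ₀²) prior on μ is conjugate. Posterior precision = 1/σ₀² + n/σ²; posterior mean is the precision-weighted average of μ₀ and x̄.
σ₀² = 33.90² = 1149.21, σ² = 17.32² = 299.9824; σ² + n·σ₀² = 299.9824 + 10·1149.21 = 11792.0824.
Posterior precision = 1/σ₀² + n/σ² = 1/1149.21 + 10/299.9824 = (σ² + n·σ₀²)/(σ₀²σ²) = 11792.0824/(1149.21·299.9824); posterior variance σₙ² = σ₀²σ²/(σ² + n·σ₀²) = 1149.21·299.9824/11792.0824 = 29.235106.
Posterior SD = √σₙ² = √(1149.21·299.9824/11792.0824) = 5.4069.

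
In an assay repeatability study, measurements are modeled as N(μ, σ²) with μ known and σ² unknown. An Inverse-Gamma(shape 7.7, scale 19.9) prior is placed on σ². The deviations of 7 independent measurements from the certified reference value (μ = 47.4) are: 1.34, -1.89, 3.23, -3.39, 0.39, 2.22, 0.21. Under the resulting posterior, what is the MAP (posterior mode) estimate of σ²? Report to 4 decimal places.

2.9597

With known mean μ and an Inverse-Gamma(α, β) prior on σ², the Normal likelihood is conjugate: posterior is Inv-Gamma(α + n/2, β + Σ(xᵢ−μ)²/2).
Σ(xᵢ−μ)² = (1.34)² + (-1.89)² + (3.23)² + (-3.39)² + (0.39)² + (2.22)² + (0.21)² = 32.4173.
Posterior: Inv-Gamma(7.7 + 7/2, 19.9 + 32.4173/2) = Inv-Gamma(11.20, 36.10865).
Mode = β/(α+1) = 36.10865/12.20 = 2.9597.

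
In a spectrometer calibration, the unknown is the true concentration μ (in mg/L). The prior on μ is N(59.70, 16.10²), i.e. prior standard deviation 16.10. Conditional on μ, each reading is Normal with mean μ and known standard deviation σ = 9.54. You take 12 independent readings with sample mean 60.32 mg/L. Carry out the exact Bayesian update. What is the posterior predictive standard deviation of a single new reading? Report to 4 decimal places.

For Normal data with known variance σ², a Normal(μ₀, σ₀²) prior on μ is conjugate. Posterior precision = 1/σ₀² + n/σ²; posterior mean is the precision-weighted average of μ₀ and x̄.
σ₀² = 16.10² = 259.21, σ² = 9.54² = 91.0116; σ² + n·σ₀² = 91.0116 + 12·259.21 = 3201.5316.
Posterior precision = 1/σ₀² + n/σ² = 1/259.21 + 12/91.0116 = (σ² + n·σ₀²)/(σ₀²σ²) = 3201.5316/(259.21·91.0116); posterior variance σₙ² = σ₀²σ²/(σ² + n·σ₀²) = 259.21·91.0116/3201.5316 = 7.368697.
Predictive variance for one new observation = σₙ² + σ² = 259.21·91.0116/3201.5316 + 91.0116 = σ²·(σ₀² + 3201.5316)/3201.5316 = 91.0116·3460.7416/3201.5316 = 98.380297; SD = √(91.0116·3460.7416/3201.5316) = 9.9187.

9.9187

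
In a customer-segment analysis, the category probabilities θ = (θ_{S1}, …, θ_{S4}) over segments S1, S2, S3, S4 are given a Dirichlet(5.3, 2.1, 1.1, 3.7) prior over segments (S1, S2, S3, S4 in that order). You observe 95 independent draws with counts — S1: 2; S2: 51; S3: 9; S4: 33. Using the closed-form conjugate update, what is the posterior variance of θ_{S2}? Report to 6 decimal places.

The Dirichlet prior is conjugate to the Multinomial likelihood: each posterior αⱼ = prior αⱼ + observed count nⱼ.
Posterior concentration: (7.3, 53.1, 10.1, 36.7), total = 107.2.
Var[θ_j] = α_j(Σα−α_j)/((Σα)²(Σα+1)) = 53.1·54.1/(107.2²·108.2) = 0.002310.

0.002310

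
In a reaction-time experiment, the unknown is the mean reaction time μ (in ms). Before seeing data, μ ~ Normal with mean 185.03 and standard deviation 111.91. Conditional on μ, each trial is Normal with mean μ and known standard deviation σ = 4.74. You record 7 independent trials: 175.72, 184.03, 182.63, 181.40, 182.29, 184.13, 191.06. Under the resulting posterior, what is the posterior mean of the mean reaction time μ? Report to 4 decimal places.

For Normal data with known variance σ², a Normal(μ₀, σ₀²) prior on μ is conjugate. Posterior precision = 1/σ₀² + n/σ²; posterior mean is the precision-weighted average of μ₀ and x̄.
Σxᵢ = 175.72 + 184.03 + 182.63 + 181.40 + 182.29 + 184.13 + 191.06 = 1281.26, so n·x̄ = 1281.26.
σ₀² = 111.91² = 12523.8481, σ² = 4.74² = 22.4676; σ² + n·σ₀² = 22.4676 + 7·12523.8481 = 87689.4043.
Posterior mean = (μ₀/σ₀² + n·x̄/σ²)/(1/σ₀² + n/σ²) = (σ²·μ₀ + σ₀²·n·x̄)/(σ² + n·σ₀²) = (22.4676·185.03 + 12523.8481·1281.26)/87689.4043 = 16050462.796634/87689.4043 = 183.0377.

183.0377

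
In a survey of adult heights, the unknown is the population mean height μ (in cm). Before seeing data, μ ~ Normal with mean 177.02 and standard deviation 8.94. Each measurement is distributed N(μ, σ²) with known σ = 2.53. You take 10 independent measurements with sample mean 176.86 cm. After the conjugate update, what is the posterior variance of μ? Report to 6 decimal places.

For Normal data with known variance σ², a Normal(μ₀, σ₀²) prior on μ is conjugate. Posterior precision = 1/σ₀² + n/σ²; posterior mean is the precision-weighted average of μ₀ and x̄.
σ₀² = 8.94² = 79.9236, σ² = 2.53² = 6.4009; σ² + n·σ₀² = 6.4009 + 10·79.9236 = 805.6369.
Posterior precision = 1/σ₀² + n/σ² = 1/79.9236 + 10/6.4009 = (σ² + n·σ₀²)/(σ₀²σ²) = 805.6369/(79.9236·6.4009); posterior variance σₙ² = σ₀²σ²/(σ² + n·σ₀²) = 79.9236·6.4009/805.6369 = 0.635004.

0.635004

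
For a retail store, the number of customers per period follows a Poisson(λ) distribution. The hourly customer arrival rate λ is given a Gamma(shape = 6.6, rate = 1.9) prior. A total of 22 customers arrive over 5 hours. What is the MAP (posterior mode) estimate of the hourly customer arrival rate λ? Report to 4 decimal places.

4.0000

With a Gamma(shape α, rate β) prior, the Poisson likelihood is conjugate: the posterior is Gamma(α + ΣXᵢ, β + n).
Posterior: Gamma(α+S, β+n) = Gamma(6.6+22, 1.9+5) = Gamma(28.6, 6.9).
Mode of Gamma(α,β) for α≥1 is (α−1)/β = 27.6/6.9 = 4.0000.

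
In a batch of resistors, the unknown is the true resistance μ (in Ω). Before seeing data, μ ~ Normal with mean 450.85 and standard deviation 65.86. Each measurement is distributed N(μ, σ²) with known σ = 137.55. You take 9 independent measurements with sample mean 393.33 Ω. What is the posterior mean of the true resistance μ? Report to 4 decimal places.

412.1071

For Normal data with known variance σ², a Normal(μ₀, σ₀²) prior on μ is conjugate. Posterior precision = 1/σ₀² + n/σ²; posterior mean is the precision-weighted average of μ₀ and x̄.
n·x̄ = 9·393.33 = 3539.97.
σ₀² = 65.86² = 4337.5396, σ² = 137.55² = 18920.0025; σ² + n·σ₀² = 18920.0025 + 9·4337.5396 = 57957.8589.
Posterior mean = (μ₀/σ₀² + n·x̄/σ²)/(1/σ₀² + n/σ²) = (σ²·μ₀ + σ₀²·n·x̄)/(σ² + n·σ₀²) = (18920.0025·450.85 + 4337.5396·3539.97)/57957.8589 = 23884843.184937/57957.8589 = 412.1071.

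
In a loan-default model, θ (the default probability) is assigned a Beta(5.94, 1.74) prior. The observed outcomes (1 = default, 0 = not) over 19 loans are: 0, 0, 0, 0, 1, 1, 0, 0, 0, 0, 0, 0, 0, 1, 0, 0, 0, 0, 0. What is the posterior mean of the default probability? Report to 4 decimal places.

The Beta prior is conjugate to a Binomial/Bernoulli likelihood; the update adds successes to α and failures to β.
Posterior: Beta(α+k, β+n−k) = Beta(5.94+3, 1.74+16) = Beta(8.94, 17.74).
Posterior mean = α/(α+β) = 8.94/26.68 = 0.3351.

0.3351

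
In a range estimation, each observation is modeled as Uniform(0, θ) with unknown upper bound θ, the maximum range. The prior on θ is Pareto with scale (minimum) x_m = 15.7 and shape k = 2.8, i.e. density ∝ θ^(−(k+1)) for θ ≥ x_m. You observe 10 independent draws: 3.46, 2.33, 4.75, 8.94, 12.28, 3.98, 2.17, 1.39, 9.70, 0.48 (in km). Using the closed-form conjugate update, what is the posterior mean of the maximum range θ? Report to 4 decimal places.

17.0305

A Pareto(scale x_m, shape k) prior on the upper bound θ of Uniform(0, θ) is conjugate: posterior is Pareto(max(x_m, max xᵢ), k + n).
Sample maximum = 12.28; prior scale x_m = 15.7 → posterior scale = max = 15.70.
Posterior shape = 2.8 + 10 = 12.8.
E[θ|data] = k·x_m/(k−1) = 12.8·15.70/11.8 = 17.0305.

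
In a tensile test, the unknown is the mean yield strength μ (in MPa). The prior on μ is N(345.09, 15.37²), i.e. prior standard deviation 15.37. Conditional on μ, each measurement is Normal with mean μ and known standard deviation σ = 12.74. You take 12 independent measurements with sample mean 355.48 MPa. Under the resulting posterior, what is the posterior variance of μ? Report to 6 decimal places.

For Normal data with known variance σ², a Normal(μ₀, σ₀²) prior on μ is conjugate. Posterior precision = 1/σ₀² + n/σ²; posterior mean is the precision-weighted average of μ₀ and x̄.
σ₀² = 15.37² = 236.2369, σ² = 12.74² = 162.3076; σ² + n·σ₀² = 162.3076 + 12·236.2369 = 2997.1504.
Posterior precision = 1/σ₀² + n/σ² = 1/236.2369 + 12/162.3076 = (σ² + n·σ₀²)/(σ₀²σ²) = 2997.1504/(236.2369·162.3076); posterior variance σₙ² = σ₀²σ²/(σ² + n·σ₀²) = 236.2369·162.3076/2997.1504 = 12.793167.

12.793167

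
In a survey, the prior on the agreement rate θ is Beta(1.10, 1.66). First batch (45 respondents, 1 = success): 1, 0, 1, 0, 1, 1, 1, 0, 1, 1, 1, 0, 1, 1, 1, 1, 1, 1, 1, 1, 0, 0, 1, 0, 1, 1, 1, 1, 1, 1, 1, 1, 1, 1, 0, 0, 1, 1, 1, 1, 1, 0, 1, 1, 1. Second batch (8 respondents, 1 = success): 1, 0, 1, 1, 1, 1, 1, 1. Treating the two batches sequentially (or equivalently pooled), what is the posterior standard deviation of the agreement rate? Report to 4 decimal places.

0.0556

The Beta prior is conjugate to a Binomial/Bernoulli likelihood; the update adds successes to α and failures to β.
After batch 1: Beta(1.10+35, 1.66+10) = Beta(36.10, 11.66).
After batch 2: Beta(36.10+7, 11.66+1) = Beta(43.10, 12.66).
Var = αβ/((α+β)²(α+β+1)) = 43.10·12.66/(55.76²·56.76) = 0.00309188; SD = √0.00309188 = 0.0556.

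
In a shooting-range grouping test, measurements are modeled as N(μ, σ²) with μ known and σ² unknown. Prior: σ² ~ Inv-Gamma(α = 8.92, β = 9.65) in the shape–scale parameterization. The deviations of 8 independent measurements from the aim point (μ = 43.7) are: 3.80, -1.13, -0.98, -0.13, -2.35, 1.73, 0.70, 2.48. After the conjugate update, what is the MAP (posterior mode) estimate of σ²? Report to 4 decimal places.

1.8373

With known mean μ and an Inverse-Gamma(α, β) prior on σ², the Normal likelihood is conjugate: posterior is Inv-Gamma(α + n/2, β + Σ(xᵢ−μ)²/2).
Σ(xᵢ−μ)² = (3.80)² + (-1.13)² + (-0.98)² + (-0.13)² + (-2.35)² + (1.73)² + (0.70)² + (2.48)² = 31.8500.
Posterior: Inv-Gamma(8.92 + 8/2, 9.65 + 31.8500/2) = Inv-Gamma(12.92, 25.57500).
Mode = β/(α+1) = 25.57500/13.92 = 1.8373.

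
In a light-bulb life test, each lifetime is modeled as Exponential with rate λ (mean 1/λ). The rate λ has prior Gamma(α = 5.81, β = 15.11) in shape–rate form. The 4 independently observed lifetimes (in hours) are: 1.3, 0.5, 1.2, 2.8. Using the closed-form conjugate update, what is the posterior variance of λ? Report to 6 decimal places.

0.022437

With a Gamma(shape α, rate β) prior on the exponential rate λ, the posterior after n observations with total T = Σxᵢ is Gamma(α+n, β+T).
Sum of observations T = 5.8 hours; n = 4.
Posterior: Gamma(5.81+4, 15.11+5.8) = Gamma(9.81, 20.91).
Var = α/β² = 0.022437.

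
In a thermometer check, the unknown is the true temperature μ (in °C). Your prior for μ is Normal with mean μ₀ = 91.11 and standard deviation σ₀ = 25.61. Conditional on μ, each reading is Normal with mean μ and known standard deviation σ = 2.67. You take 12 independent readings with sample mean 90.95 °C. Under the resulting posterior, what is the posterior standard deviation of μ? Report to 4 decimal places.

0.7704

For Normal data with known variance σ², a Normal(μ₀, σ₀²) prior on μ is conjugate. Posterior precision = 1/σ₀² + n/σ²; posterior mean is the precision-weighted average of μ₀ and x̄.
σ₀² = 25.61² = 655.8721, σ² = 2.67² = 7.1289; σ² + n·σ₀² = 7.1289 + 12·655.8721 = 7877.5941.
Posterior precision = 1/σ₀² + n/σ² = 1/655.8721 + 12/7.1289 = (σ² + n·σ₀²)/(σ₀²σ²) = 7877.5941/(655.8721·7.1289); posterior variance σₙ² = σ₀²σ²/(σ² + n·σ₀²) = 655.8721·7.1289/7877.5941 = 0.593537.
Posterior SD = √σₙ² = √(655.8721·7.1289/7877.5941) = 0.7704.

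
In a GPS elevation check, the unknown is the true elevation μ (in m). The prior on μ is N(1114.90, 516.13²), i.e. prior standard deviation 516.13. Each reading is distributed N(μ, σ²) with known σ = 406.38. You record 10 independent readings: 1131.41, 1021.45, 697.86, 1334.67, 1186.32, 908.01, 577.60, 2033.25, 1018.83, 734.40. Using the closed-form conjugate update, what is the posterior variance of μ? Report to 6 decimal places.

15550.443385

For Normal data with known variance σ², a Normal(μ₀, σ₀²) prior on μ is conjugate. Posterior precision = 1/σ₀² + n/σ²; posterior mean is the precision-weighted average of μ₀ and x̄.
σ₀² = 516.13² = 266390.1769, σ² = 406.38² = 165144.7044; σ² + n·σ₀² = 165144.7044 + 10·266390.1769 = 2829046.4734.
Posterior precision = 1/σ₀² + n/σ² = 1/266390.1769 + 10/165144.7044 = (σ² + n·σ₀²)/(σ₀²σ²) = 2829046.4734/(266390.1769·165144.7044); posterior variance σₙ² = σ₀²σ²/(σ² + n·σ₀²) = 266390.1769·165144.7044/2829046.4734 = 15550.443385.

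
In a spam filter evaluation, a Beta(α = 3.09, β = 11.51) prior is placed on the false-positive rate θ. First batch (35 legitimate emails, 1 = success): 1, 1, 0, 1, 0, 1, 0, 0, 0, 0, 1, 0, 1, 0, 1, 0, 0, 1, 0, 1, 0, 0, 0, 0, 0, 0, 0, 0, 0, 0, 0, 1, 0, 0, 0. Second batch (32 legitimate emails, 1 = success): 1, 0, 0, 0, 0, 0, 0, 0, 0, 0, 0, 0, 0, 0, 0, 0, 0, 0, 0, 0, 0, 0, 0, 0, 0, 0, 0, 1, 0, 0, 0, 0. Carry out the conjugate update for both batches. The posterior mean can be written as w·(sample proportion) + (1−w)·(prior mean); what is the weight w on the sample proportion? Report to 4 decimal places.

The Beta prior is conjugate to a Binomial/Bernoulli likelihood; the update adds successes to α and failures to β.
Total number of legitimate emails: n = 35 + 32 = 67.
Posterior mean = (α₀+k)/(α₀+β₀+n) = [n/(α₀+β₀+n)]·(k/n) + [(α₀+β₀)/(α₀+β₀+n)]·α₀/(α₀+β₀), so only n and the prior enter the weight.
The weight on the data is w = n/(α₀+β₀+n) = 67/(3.09+11.51+67) = 67/81.60 = 0.8211.

0.8211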